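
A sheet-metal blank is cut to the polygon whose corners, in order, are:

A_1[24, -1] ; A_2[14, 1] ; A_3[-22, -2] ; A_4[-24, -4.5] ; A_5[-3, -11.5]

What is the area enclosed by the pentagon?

312.25

A_1→A_2: (24)(1) − (14)(-1) = 38
A_2→A_3: (14)(-2) − (-22)(1) = -6
A_3→A_4: (-22)(-4.5) − (-24)(-2) = 51
A_4→A_5: (-24)(-11.5) − (-3)(-4.5) = 262.5
A_5→A_1: (-3)(-1) − (24)(-11.5) = 279
Σ = 624.5
Area = |Σ|/2 = 312.25.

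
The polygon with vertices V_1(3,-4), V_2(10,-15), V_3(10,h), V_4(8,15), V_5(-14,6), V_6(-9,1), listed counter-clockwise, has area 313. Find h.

Write out the shoelace sum; only the two edges meeting at V_3 involve h:
2·Area = [(10·h − 10·(-15)) + (10·15 − 8·h)] + 326
       = 2·h + 626 = 626
⇒ h = 0.

0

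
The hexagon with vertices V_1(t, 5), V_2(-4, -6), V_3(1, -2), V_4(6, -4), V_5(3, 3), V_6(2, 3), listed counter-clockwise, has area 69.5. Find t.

-6

The doubled signed area Σ (x_i y_{i+1} − x_{i+1} y_i) is linear in t.
With t=0 it equals 85; the coefficient of t is -9 (from the two edges through V_1).
So -9·t + 85 = 2·69.5 = 139 ⇒ t = -6.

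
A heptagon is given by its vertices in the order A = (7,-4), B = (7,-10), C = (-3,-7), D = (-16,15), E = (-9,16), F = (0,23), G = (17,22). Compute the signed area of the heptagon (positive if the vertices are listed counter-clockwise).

-609.5

Apply the shoelace (surveyor's) formula: 2A = Σ (x_i·y_{i+1} − x_{i+1}·y_i), indices taken mod 7.
Σ = (-42) + (-79) + (-157) + (-121) + (-207) + (-391) + (-222) = -1219
Signed area = Σ/2 = -609.5 (negative ⇒ clockwise traversal).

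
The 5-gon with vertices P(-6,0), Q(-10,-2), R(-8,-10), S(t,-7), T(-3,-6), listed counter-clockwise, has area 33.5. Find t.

-7

Write out the shoelace sum; only the two edges meeting at S involve t:
2·Area = [((-8)·(-7) − t·(-10)) + (t·(-6) − (-3)·(-7))] + 60
       = 4·t + 95 = 67
⇒ t = -7.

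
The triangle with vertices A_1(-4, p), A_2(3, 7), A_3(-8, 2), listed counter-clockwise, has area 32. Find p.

-2

The doubled signed area Σ (x_i y_{i+1} − x_{i+1} y_i) is linear in p.
With p=0 it equals 42; the coefficient of p is -11 (from the two edges through A_1).
So -11·p + 42 = 2·32 = 64 ⇒ p = -2.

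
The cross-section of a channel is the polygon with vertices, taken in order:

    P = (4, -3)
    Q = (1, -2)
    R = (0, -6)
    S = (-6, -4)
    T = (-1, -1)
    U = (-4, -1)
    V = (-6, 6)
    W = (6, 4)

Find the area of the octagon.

Apply the surveyor's formula: 2A = Σ (x_i·y_{i+1} − x_{i+1}·y_i), indices taken mod 8.
Cross-terms: -5, -6, -36, 2, -3, -30, -60, -34  ⇒  Σ = -172
Area = |Σ|/2 = 86.

86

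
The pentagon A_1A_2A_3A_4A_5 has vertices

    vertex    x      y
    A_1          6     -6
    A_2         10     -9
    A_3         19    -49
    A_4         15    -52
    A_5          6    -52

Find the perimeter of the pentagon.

|A_1A_2| = √((4)² + (-3)²) = √25 = 5
|A_2A_3| = √((9)² + (-40)²) = √1681 = 41
|A_3A_4| = √((-4)² + (-3)²) = √25 = 5
|A_4A_5| = √((-9)² + (0)²) = √81 = 9
|A_5A_1| = √((0)² + (46)²) = √2116 = 46
Perimeter = 5 + 41 + 5 + 9 + 46 = 106.

106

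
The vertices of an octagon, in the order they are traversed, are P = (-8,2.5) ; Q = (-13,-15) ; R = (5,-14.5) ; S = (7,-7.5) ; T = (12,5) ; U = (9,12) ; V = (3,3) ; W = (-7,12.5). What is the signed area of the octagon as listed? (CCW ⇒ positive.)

418

Apply Gauss's area formula: 2A = Σ (x_i·y_{i+1} − x_{i+1}·y_i), indices taken mod 8.
P→Q: (-8)(-15) − (-13)(2.5) = 152.5
Q→R: (-13)(-14.5) − (5)(-15) = 263.5
R→S: (5)(-7.5) − (7)(-14.5) = 64
S→T: (7)(5) − (12)(-7.5) = 125
T→U: (12)(12) − (9)(5) = 99
U→V: (9)(3) − (3)(12) = -9
V→W: (3)(12.5) − (-7)(3) = 58.5
W→P: (-7)(2.5) − (-8)(12.5) = 82.5
Σ = 836
Signed area = Σ/2 = 418 (positive ⇒ counter-clockwise traversal).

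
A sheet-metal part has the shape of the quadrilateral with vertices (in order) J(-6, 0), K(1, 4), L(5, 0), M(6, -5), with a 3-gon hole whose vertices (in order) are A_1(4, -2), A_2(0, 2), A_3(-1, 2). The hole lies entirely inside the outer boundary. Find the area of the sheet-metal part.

47.5

Outer boundary:
Σ = (-24) + (-20) + (-25) + (-30) = -99
Area = |Σ|/2 = 49.5.
Hole:
A_1→A_2: (4)(2) − (0)(-2) = 8
A_2→A_3: (0)(2) − (-1)(2) = 2
A_3→A_1: (-1)(-2) − (4)(2) = -6
Σ = 4
Area = |Σ|/2 = 2.
Net area = 49.5 − 2 = 47.5.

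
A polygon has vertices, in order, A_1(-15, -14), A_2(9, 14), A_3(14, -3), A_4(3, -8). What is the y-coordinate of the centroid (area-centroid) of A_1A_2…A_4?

Apply the shoelace formula. First the cross-terms c_i = x_i·y_{i+1} − x_{i+1}·y_i:
  -84, -223, -103, -162  ⇒  2A = -572, A = -286.
Then Σ (y_i + y_{i+1})·c_i = 2244, so ȳ = 2244 / (6·(-286)) = -17/13.

-17/13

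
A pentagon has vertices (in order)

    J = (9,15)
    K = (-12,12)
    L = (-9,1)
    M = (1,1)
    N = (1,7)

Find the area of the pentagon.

Σ = (288) + (96) + (-10) + (6) + (-48) = 332
Area = |Σ|/2 = 166.

166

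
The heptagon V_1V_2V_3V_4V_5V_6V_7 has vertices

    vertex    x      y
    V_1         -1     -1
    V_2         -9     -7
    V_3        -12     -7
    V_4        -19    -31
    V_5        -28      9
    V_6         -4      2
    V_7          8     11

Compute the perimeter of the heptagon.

134

|V_1V_2| = √((-8)² + (-6)²) = √100 = 10
|V_2V_3| = √((-3)² + (0)²) = √9 = 3
|V_3V_4| = √((-7)² + (-24)²) = √625 = 25
|V_4V_5| = √((-9)² + (40)²) = √1681 = 41
|V_5V_6| = √((24)² + (-7)²) = √625 = 25
|V_6V_7| = √((12)² + (9)²) = √225 = 15
|V_7V_1| = √((-9)² + (-12)²) = √225 = 15
Perimeter = 10 + 3 + 25 + 41 + 25 + 15 + 15 = 134.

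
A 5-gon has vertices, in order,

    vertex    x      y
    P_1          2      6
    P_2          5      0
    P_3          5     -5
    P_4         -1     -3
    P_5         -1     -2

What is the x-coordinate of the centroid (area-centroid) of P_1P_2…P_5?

Apply the shoelace formula. First the cross-terms c_i = x_i·y_{i+1} − x_{i+1}·y_i:
  -30, -25, -20, -1, -2  ⇒  2A = -78, A = -39.
Then Σ (x_i + x_{i+1})·c_i = -540, so x̄ = -540 / (6·(-39)) = 30/13.

30/13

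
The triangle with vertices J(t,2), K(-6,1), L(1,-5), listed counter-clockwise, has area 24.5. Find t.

Write out the shoelace sum; only the two edges meeting at J involve t:
2·Area = [(1·2 − t·(-5)) + (t·1 − (-6)·2)] + 29
       = 6·t + 43 = 49
⇒ t = 1.

1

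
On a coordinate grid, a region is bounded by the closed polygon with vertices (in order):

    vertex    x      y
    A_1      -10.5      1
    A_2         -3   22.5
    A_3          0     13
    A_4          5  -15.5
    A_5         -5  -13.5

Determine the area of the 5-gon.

314.5

Σ = (-233.25) + (-39) + (-65) + (-145) + (-146.75) = -629
Area = |Σ|/2 = 314.5.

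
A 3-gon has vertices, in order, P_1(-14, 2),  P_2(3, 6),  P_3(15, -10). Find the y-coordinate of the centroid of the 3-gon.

-2/3

Apply the shoelace formula. First the cross-terms c_i = x_i·y_{i+1} − x_{i+1}·y_i:
  -90, -120, -110  ⇒  2A = -320, A = -160.
Then Σ (y_i + y_{i+1})·c_i = 640, so ȳ = 640 / (6·(-160)) = -2/3.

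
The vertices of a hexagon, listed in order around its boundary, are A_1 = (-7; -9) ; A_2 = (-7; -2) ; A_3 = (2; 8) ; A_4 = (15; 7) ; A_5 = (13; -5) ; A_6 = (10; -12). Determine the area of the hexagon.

Apply the shoelace (surveyor's) formula: 2A = Σ (x_i·y_{i+1} − x_{i+1}·y_i), indices taken mod 6.
Cross-terms: -49, -52, -106, -166, -106, -174  ⇒  Σ = -653
Area = |Σ|/2 = 326.5.

326.5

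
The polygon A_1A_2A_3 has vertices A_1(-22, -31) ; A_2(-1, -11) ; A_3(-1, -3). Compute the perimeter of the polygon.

|A_1A_2| = √((21)² + (20)²) = √841 = 29
|A_2A_3| = √((0)² + (8)²) = √64 = 8
|A_3A_1| = √((-21)² + (-28)²) = √1225 = 35
Perimeter = 29 + 8 + 35 = 72.

72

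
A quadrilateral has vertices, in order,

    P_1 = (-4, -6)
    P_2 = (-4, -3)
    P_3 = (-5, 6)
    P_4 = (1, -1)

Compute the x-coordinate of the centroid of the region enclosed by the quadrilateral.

Apply Gauss's area formula. First the cross-terms c_i = x_i·y_{i+1} − x_{i+1}·y_i:
  -12, -39, -1, -10  ⇒  2A = -62, A = -31.
Then Σ (x_i + x_{i+1})·c_i = 481, so x̄ = 481 / (6·(-31)) = -481/186.

-481/186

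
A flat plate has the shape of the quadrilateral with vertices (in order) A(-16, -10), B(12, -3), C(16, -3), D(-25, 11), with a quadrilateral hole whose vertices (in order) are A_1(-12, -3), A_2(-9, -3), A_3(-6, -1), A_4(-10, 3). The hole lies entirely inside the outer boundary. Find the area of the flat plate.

Outer boundary:
Apply the shoelace formula: 2A = Σ (x_i·y_{i+1} − x_{i+1}·y_i), indices taken mod 4.
Σ = (168) + (12) + (101) + (426) = 707
Area = |Σ|/2 = 353.5.
Hole:
Apply Gauss's area formula: 2A = Σ (x_i·y_{i+1} − x_{i+1}·y_i), indices taken mod 4.
A_1→A_2: (-12)(-3) − (-9)(-3) = 9
A_2→A_3: (-9)(-1) − (-6)(-3) = -9
A_3→A_4: (-6)(3) − (-10)(-1) = -28
A_4→A_1: (-10)(-3) − (-12)(3) = 66
Σ = 38
Area = |Σ|/2 = 19.
Net area = 353.5 − 19 = 334.5.

334.5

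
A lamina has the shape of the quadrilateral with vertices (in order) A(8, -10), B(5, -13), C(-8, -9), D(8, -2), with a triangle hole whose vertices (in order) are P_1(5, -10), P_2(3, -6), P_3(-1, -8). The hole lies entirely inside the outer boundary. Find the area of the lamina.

Outer boundary:
A→B: (8)(-13) − (5)(-10) = -54
B→C: (5)(-9) − (-8)(-13) = -149
C→D: (-8)(-2) − (8)(-9) = 88
D→A: (8)(-10) − (8)(-2) = -64
Σ = -179
Area = |Σ|/2 = 89.5.
Hole:
Apply the surveyor's formula: 2A = Σ (x_i·y_{i+1} − x_{i+1}·y_i), indices taken mod 3.
Cross-terms: 0, -30, 50  ⇒  Σ = 20
Area = |Σ|/2 = 10.
Net area = 89.5 − 10 = 79.5.

79.5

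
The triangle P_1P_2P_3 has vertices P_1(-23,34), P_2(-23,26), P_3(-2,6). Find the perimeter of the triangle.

|P_1P_2| = √((0)² + (-8)²) = √64 = 8
|P_2P_3| = √((21)² + (-20)²) = √841 = 29
|P_3P_1| = √((-21)² + (28)²) = √1225 = 35
Perimeter = 8 + 29 + 35 = 72.

72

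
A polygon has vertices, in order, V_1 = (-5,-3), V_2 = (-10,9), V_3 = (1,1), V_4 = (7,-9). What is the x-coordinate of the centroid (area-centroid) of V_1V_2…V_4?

Apply Gauss's area formula. First the cross-terms c_i = x_i·y_{i+1} − x_{i+1}·y_i:
  -75, -19, -16, -66  ⇒  2A = -176, A = -88.
Then Σ (x_i + x_{i+1})·c_i = 1036, so x̄ = 1036 / (6·(-88)) = -259/132.

-259/132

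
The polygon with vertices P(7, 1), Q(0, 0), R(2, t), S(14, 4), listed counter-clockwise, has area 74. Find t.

The doubled signed area Σ (x_i y_{i+1} − x_{i+1} y_i) is linear in t.
With t=0 it equals -6; the coefficient of t is -14 (from the two edges through R).
So -14·t + -6 = 2·74 = 148 ⇒ t = -11.

-11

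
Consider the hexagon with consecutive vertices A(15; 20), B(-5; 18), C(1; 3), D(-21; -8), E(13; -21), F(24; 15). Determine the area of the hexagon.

945.5

Σ = (370) + (-33) + (55) + (545) + (699) + (255) = 1891
Area = |Σ|/2 = 945.5.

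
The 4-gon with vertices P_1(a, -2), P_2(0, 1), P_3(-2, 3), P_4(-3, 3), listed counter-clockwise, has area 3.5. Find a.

2

Write out the shoelace sum; only the two edges meeting at P_1 involve a:
2·Area = [((-3)·(-2) − a·3) + (a·1 − 0·(-2))] + 5
       = -2·a + 11 = 7
⇒ a = 2.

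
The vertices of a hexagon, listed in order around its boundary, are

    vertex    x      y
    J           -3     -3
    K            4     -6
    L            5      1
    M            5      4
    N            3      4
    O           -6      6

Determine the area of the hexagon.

82.5

Apply the surveyor's formula: 2A = Σ (x_i·y_{i+1} − x_{i+1}·y_i), indices taken mod 6.
Σ = (30) + (34) + (15) + (8) + (42) + (36) = 165
Area = |Σ|/2 = 82.5.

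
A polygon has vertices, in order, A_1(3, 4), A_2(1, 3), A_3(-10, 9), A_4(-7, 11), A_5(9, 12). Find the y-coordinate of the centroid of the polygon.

Apply Gauss's area formula. First the cross-terms c_i = x_i·y_{i+1} − x_{i+1}·y_i:
  5, 39, -47, -183, 0  ⇒  2A = -186, A = -93.
Then Σ (y_i + y_{i+1})·c_i = -4646, so ȳ = -4646 / (6·(-93)) = 2323/279.

2323/279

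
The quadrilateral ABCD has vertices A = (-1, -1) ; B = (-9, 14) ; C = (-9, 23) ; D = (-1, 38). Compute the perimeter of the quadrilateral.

|AB| = √((-8)² + (15)²) = √289 = 17
|BC| = √((0)² + (9)²) = √81 = 9
|CD| = √((8)² + (15)²) = √289 = 17
|DA| = √((0)² + (-39)²) = √1521 = 39
Perimeter = 17 + 9 + 17 + 39 = 82.

82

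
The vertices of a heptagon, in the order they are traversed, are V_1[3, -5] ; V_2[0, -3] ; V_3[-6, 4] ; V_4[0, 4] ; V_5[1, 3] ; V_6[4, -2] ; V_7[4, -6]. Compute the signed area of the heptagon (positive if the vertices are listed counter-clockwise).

-43.5

Apply the surveyor's formula: 2A = Σ (x_i·y_{i+1} − x_{i+1}·y_i), indices taken mod 7.
V_1→V_2: (3)(-3) − (0)(-5) = -9
V_2→V_3: (0)(4) − (-6)(-3) = -18
V_3→V_4: (-6)(4) − (0)(4) = -24
V_4→V_5: (0)(3) − (1)(4) = -4
V_5→V_6: (1)(-2) − (4)(3) = -14
V_6→V_7: (4)(-6) − (4)(-2) = -16
V_7→V_1: (4)(-5) − (3)(-6) = -2
Σ = -87
Signed area = Σ/2 = -43.5 (negative ⇒ clockwise traversal).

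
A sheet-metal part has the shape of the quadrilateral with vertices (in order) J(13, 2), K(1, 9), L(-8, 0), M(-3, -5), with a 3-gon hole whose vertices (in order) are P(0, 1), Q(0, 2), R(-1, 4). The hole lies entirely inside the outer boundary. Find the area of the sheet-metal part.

142.5

Outer boundary:
Apply the shoelace formula: 2A = Σ (x_i·y_{i+1} − x_{i+1}·y_i), indices taken mod 4.
Cross-terms: 115, 72, 40, 59  ⇒  Σ = 286
Area = |Σ|/2 = 143.
Hole:
Apply the shoelace (surveyor's) formula: 2A = Σ (x_i·y_{i+1} − x_{i+1}·y_i), indices taken mod 3.
P→Q: (0)(2) − (0)(1) = 0
Q→R: (0)(4) − (-1)(2) = 2
R→P: (-1)(1) − (0)(4) = -1
Σ = 1
Area = |Σ|/2 = 0.5.
Net area = 143 − 0.5 = 142.5.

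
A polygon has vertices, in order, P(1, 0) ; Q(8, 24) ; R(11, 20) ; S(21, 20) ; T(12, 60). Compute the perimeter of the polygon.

142

|PQ| = √((7)² + (24)²) = √625 = 25
|QR| = √((3)² + (-4)²) = √25 = 5
|RS| = √((10)² + (0)²) = √100 = 10
|ST| = √((-9)² + (40)²) = √1681 = 41
|TP| = √((-11)² + (-60)²) = √3721 = 61
Perimeter = 25 + 5 + 10 + 41 + 61 = 142.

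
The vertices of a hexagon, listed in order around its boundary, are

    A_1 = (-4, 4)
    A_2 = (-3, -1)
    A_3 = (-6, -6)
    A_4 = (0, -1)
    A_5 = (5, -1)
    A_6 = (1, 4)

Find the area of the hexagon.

Apply the shoelace formula: 2A = Σ (x_i·y_{i+1} − x_{i+1}·y_i), indices taken mod 6.
A_1→A_2: (-4)(-1) − (-3)(4) = 16
A_2→A_3: (-3)(-6) − (-6)(-1) = 12
A_3→A_4: (-6)(-1) − (0)(-6) = 6
A_4→A_5: (0)(-1) − (5)(-1) = 5
A_5→A_6: (5)(4) − (1)(-1) = 21
A_6→A_1: (1)(4) − (-4)(4) = 20
Σ = 80
Area = |Σ|/2 = 40.

40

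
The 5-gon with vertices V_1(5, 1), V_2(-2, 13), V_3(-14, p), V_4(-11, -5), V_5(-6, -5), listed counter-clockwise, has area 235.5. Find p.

The doubled signed area Σ (x_i y_{i+1} − x_{i+1} y_i) is linear in p.
With p=0 it equals 363; the coefficient of p is 9 (from the two edges through V_3).
So 9·p + 363 = 2·235.5 = 471 ⇒ p = 12.

12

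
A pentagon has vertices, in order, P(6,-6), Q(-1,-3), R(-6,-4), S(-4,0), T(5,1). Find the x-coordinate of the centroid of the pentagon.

131/141

Apply the shoelace (surveyor's) formula. First the cross-terms c_i = x_i·y_{i+1} − x_{i+1}·y_i:
  -24, -14, -16, -4, -36  ⇒  2A = -94, A = -47.
Then Σ (x_i + x_{i+1})·c_i = -262, so x̄ = -262 / (6·(-47)) = 131/141.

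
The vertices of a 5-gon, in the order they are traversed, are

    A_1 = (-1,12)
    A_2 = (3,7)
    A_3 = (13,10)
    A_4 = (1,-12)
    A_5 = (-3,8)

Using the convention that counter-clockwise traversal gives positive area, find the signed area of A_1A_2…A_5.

-163

Σ = (-43) + (-61) + (-166) + (-28) + (-28) = -326
Signed area = Σ/2 = -163 (negative ⇒ clockwise traversal).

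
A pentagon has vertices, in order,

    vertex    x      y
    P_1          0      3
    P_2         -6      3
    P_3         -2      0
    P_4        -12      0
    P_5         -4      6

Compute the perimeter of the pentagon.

|P_1P_2| = √((-6)² + (0)²) = √36 = 6
|P_2P_3| = √((4)² + (-3)²) = √25 = 5
|P_3P_4| = √((-10)² + (0)²) = √100 = 10
|P_4P_5| = √((8)² + (6)²) = √100 = 10
|P_5P_1| = √((4)² + (-3)²) = √25 = 5
Perimeter = 6 + 5 + 10 + 10 + 5 = 36.

36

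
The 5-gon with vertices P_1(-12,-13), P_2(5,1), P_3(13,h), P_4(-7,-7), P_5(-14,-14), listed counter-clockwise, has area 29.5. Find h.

8

The doubled signed area Σ (x_i y_{i+1} − x_{i+1} y_i) is linear in h.
With h=0 it equals -37; the coefficient of h is 12 (from the two edges through P_3).
So 12·h + -37 = 2·29.5 = 59 ⇒ h = 8.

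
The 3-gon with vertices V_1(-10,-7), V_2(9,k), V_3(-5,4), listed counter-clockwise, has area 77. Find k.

The doubled signed area Σ (x_i y_{i+1} − x_{i+1} y_i) is linear in k.
With k=0 it equals 174; the coefficient of k is -5 (from the two edges through V_2).
So -5·k + 174 = 2·77 = 154 ⇒ k = 4.

4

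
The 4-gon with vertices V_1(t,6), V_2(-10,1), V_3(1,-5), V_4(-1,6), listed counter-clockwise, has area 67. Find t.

-6

Write out the shoelace sum; only the two edges meeting at V_1 involve t:
2·Area = [((-1)·6 − t·6) + (t·1 − (-10)·6)] + 50
       = -5·t + 104 = 134
⇒ t = -6.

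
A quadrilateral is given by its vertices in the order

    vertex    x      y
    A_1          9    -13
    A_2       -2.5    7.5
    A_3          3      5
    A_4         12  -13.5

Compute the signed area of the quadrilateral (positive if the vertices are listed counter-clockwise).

Apply the shoelace formula: 2A = Σ (x_i·y_{i+1} − x_{i+1}·y_i), indices taken mod 4.
Σ = (35) + (-35) + (-100.5) + (-34.5) = -135
Signed area = Σ/2 = -67.5 (negative ⇒ clockwise traversal).

-67.5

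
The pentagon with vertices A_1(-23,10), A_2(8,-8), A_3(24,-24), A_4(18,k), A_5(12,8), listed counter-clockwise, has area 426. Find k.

-11

Write out the shoelace sum; only the two edges meeting at A_4 involve k:
2·Area = [(24·k − 18·(-24)) + (18·8 − 12·k)] + 408
       = 12·k + 984 = 852
⇒ k = -11.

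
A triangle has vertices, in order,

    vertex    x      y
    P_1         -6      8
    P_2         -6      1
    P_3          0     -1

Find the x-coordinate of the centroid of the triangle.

-4

Apply the surveyor's formula. First the cross-terms c_i = x_i·y_{i+1} − x_{i+1}·y_i:
  42, 6, -6  ⇒  2A = 42, A = 21.
Then Σ (x_i + x_{i+1})·c_i = -504, so x̄ = -504 / (6·21) = -4.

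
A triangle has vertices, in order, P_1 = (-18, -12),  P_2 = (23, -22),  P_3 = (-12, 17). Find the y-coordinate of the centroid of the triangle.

Apply the shoelace (surveyor's) formula. First the cross-terms c_i = x_i·y_{i+1} − x_{i+1}·y_i:
  672, 127, 450  ⇒  2A = 1249, A = 624.5.
Then Σ (y_i + y_{i+1})·c_i = -21233, so ȳ = -21233 / (6·624.5) = -17/3.

-17/3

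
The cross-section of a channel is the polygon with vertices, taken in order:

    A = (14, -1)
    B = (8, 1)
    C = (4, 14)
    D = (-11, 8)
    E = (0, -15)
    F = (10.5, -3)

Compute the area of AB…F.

Apply the shoelace formula: 2A = Σ (x_i·y_{i+1} − x_{i+1}·y_i), indices taken mod 6.
Σ = (22) + (108) + (186) + (165) + (157.5) + (31.5) = 670
Area = |Σ|/2 = 335.

335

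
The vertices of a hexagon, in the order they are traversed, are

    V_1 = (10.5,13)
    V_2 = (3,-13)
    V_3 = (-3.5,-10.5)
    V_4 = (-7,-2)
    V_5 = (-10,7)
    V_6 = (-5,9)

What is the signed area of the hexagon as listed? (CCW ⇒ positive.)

-301.25

Apply the surveyor's formula: 2A = Σ (x_i·y_{i+1} − x_{i+1}·y_i), indices taken mod 6.
Σ = (-175.5) + (-77) + (-66.5) + (-69) + (-55) + (-159.5) = -602.5
Signed area = Σ/2 = -301.25 (negative ⇒ clockwise traversal).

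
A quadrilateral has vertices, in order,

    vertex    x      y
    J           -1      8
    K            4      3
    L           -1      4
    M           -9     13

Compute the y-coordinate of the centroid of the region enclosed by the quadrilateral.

Apply the surveyor's formula. First the cross-terms c_i = x_i·y_{i+1} − x_{i+1}·y_i:
  -35, 19, 23, -59  ⇒  2A = -52, A = -26.
Then Σ (y_i + y_{i+1})·c_i = -1100, so ȳ = -1100 / (6·(-26)) = 275/39.

275/39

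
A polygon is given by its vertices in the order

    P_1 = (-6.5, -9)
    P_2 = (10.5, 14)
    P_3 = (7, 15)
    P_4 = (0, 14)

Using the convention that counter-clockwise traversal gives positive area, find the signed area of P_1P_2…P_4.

Cross-terms: 3.5, 59.5, 98, 91  ⇒  Σ = 252
Signed area = Σ/2 = 126 (positive ⇒ counter-clockwise traversal).

126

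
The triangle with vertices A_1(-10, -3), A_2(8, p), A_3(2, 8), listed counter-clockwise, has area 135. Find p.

Write out the shoelace sum; only the two edges meeting at A_2 involve p:
2·Area = [((-10)·p − 8·(-3)) + (8·8 − 2·p)] + 74
       = -12·p + 162 = 270
⇒ p = -9.

-9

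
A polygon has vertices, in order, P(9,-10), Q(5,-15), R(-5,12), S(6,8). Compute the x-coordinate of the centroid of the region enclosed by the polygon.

Apply the surveyor's formula. First the cross-terms c_i = x_i·y_{i+1} − x_{i+1}·y_i:
  -85, -15, -112, -132  ⇒  2A = -344, A = -172.
Then Σ (x_i + x_{i+1})·c_i = -3282, so x̄ = -3282 / (6·(-172)) = 547/172.

547/172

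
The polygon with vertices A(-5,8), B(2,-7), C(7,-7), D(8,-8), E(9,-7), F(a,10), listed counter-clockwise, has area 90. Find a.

-2

Write out the shoelace sum; only the two edges meeting at F involve a:
2·Area = [(9·10 − a·(-7)) + (a·8 − (-5)·10)] + 70
       = 15·a + 210 = 180
⇒ a = -2.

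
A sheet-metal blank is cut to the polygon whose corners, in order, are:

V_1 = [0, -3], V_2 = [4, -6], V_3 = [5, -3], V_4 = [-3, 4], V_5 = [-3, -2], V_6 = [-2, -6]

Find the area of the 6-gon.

39.5

V_1→V_2: (0)(-6) − (4)(-3) = 12
V_2→V_3: (4)(-3) − (5)(-6) = 18
V_3→V_4: (5)(4) − (-3)(-3) = 11
V_4→V_5: (-3)(-2) − (-3)(4) = 18
V_5→V_6: (-3)(-6) − (-2)(-2) = 14
V_6→V_1: (-2)(-3) − (0)(-6) = 6
Σ = 79
Area = |Σ|/2 = 39.5.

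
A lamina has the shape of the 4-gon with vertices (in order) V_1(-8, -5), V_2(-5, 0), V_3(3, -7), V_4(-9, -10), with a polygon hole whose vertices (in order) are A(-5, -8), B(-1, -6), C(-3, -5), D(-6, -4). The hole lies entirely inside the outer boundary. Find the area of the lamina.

Outer boundary:
Apply the shoelace (surveyor's) formula: 2A = Σ (x_i·y_{i+1} − x_{i+1}·y_i), indices taken mod 4.
Σ = (-25) + (35) + (-93) + (-35) = -118
Area = |Σ|/2 = 59.
Hole:
Apply the surveyor's formula: 2A = Σ (x_i·y_{i+1} − x_{i+1}·y_i), indices taken mod 4.
Cross-terms: 22, -13, -18, 28  ⇒  Σ = 19
Area = |Σ|/2 = 9.5.
Net area = 59 − 9.5 = 49.5.

49.5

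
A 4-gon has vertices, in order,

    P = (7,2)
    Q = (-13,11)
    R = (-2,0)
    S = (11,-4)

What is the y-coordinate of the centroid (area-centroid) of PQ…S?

Apply the shoelace (surveyor's) formula. First the cross-terms c_i = x_i·y_{i+1} − x_{i+1}·y_i:
  103, 22, 8, 50  ⇒  2A = 183, A = 91.5.
Then Σ (y_i + y_{i+1})·c_i = 1449, so ȳ = 1449 / (6·91.5) = 161/61.

161/61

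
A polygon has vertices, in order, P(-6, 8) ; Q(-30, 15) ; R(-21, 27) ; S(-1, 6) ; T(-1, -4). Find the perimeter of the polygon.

|PQ| = √((-24)² + (7)²) = √625 = 25
|QR| = √((9)² + (12)²) = √225 = 15
|RS| = √((20)² + (-21)²) = √841 = 29
|ST| = √((0)² + (-10)²) = √100 = 10
|TP| = √((-5)² + (12)²) = √169 = 13
Perimeter = 25 + 15 + 29 + 10 + 13 = 92.

92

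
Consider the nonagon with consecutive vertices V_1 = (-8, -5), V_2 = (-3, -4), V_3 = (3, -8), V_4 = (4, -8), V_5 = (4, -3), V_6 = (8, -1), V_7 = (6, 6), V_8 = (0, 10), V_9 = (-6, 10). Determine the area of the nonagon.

Apply the shoelace formula: 2A = Σ (x_i·y_{i+1} − x_{i+1}·y_i), indices taken mod 9.
Σ = (17) + (36) + (8) + (20) + (20) + (54) + (60) + (60) + (110) = 385
Area = |Σ|/2 = 192.5.

192.5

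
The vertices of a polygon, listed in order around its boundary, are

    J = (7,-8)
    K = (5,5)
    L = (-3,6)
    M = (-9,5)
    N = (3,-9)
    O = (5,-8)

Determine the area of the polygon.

Cross-terms: 75, 45, 39, 66, 21, 16  ⇒  Σ = 262
Area = |Σ|/2 = 131.

131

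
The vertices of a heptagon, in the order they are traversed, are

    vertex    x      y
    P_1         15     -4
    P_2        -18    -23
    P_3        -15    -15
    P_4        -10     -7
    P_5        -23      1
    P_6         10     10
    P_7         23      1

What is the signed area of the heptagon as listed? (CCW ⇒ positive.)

Cross-terms: -417, -75, -45, -171, -240, -220, -107  ⇒  Σ = -1275
Signed area = Σ/2 = -637.5 (negative ⇒ clockwise traversal).

-637.5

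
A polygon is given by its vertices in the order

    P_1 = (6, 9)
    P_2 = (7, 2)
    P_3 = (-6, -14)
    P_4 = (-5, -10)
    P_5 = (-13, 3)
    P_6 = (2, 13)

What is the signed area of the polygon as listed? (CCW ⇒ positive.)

-263.5

Apply Gauss's area formula: 2A = Σ (x_i·y_{i+1} − x_{i+1}·y_i), indices taken mod 6.
P_1→P_2: (6)(2) − (7)(9) = -51
P_2→P_3: (7)(-14) − (-6)(2) = -86
P_3→P_4: (-6)(-10) − (-5)(-14) = -10
P_4→P_5: (-5)(3) − (-13)(-10) = -145
P_5→P_6: (-13)(13) − (2)(3) = -175
P_6→P_1: (2)(9) − (6)(13) = -60
Σ = -527
Signed area = Σ/2 = -263.5 (negative ⇒ clockwise traversal).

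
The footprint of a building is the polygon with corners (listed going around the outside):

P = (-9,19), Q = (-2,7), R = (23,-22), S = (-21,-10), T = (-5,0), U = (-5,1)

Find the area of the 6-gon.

487.5

P→Q: (-9)(7) − (-2)(19) = -25
Q→R: (-2)(-22) − (23)(7) = -117
R→S: (23)(-10) − (-21)(-22) = -692
S→T: (-21)(0) − (-5)(-10) = -50
T→U: (-5)(1) − (-5)(0) = -5
U→P: (-5)(19) − (-9)(1) = -86
Σ = -975
Area = |Σ|/2 = 487.5.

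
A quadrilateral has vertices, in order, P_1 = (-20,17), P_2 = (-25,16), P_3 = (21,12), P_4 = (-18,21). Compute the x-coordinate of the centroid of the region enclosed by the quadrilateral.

Apply the shoelace (surveyor's) formula. First the cross-terms c_i = x_i·y_{i+1} − x_{i+1}·y_i:
  105, -636, 657, 114  ⇒  2A = 240, A = 120.
Then Σ (x_i + x_{i+1})·c_i = -4542, so x̄ = -4542 / (6·120) = -757/120.

-757/120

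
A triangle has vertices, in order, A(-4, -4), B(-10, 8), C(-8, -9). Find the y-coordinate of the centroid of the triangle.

Apply the shoelace formula. First the cross-terms c_i = x_i·y_{i+1} − x_{i+1}·y_i:
  -72, 154, -4  ⇒  2A = 78, A = 39.
Then Σ (y_i + y_{i+1})·c_i = -390, so ȳ = -390 / (6·39) = -5/3.

-5/3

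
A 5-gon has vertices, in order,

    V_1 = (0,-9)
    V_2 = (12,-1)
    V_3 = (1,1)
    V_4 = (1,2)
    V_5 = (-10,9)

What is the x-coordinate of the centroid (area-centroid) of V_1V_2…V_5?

102/241

Apply Gauss's area formula. First the cross-terms c_i = x_i·y_{i+1} − x_{i+1}·y_i:
  108, 13, 1, 29, 90  ⇒  2A = 241, A = 120.5.
Then Σ (x_i + x_{i+1})·c_i = 306, so x̄ = 306 / (6·120.5) = 102/241.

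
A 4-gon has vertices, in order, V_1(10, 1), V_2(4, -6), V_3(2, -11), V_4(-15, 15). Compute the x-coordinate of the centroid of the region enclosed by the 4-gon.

Apply the shoelace formula. First the cross-terms c_i = x_i·y_{i+1} − x_{i+1}·y_i:
  -64, -32, -135, -165  ⇒  2A = -396, A = -198.
Then Σ (x_i + x_{i+1})·c_i = 1492, so x̄ = 1492 / (6·(-198)) = -373/297.

-373/297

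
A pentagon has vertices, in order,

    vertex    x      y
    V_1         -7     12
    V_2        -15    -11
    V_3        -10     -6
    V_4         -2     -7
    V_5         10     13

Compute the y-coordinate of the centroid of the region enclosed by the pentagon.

Apply the surveyor's formula. First the cross-terms c_i = x_i·y_{i+1} − x_{i+1}·y_i:
  257, -20, 58, 44, 211  ⇒  2A = 550, A = 275.
Then Σ (y_i + y_{i+1})·c_i = 5382, so ȳ = 5382 / (6·275) = 897/275.

897/275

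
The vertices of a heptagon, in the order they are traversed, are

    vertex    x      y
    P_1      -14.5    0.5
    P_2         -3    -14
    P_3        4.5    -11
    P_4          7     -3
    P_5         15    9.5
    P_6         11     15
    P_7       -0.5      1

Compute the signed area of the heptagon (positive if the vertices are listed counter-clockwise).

314.375

Cross-terms: 204.5, 96, 63.5, 111.5, 120.5, 18.5, 14.25  ⇒  Σ = 628.75
Signed area = Σ/2 = 314.375 (positive ⇒ counter-clockwise traversal).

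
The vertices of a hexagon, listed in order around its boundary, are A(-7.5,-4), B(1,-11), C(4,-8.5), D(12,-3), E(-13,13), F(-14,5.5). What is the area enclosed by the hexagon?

A→B: (-7.5)(-11) − (1)(-4) = 86.5
B→C: (1)(-8.5) − (4)(-11) = 35.5
C→D: (4)(-3) − (12)(-8.5) = 90
D→E: (12)(13) − (-13)(-3) = 117
E→F: (-13)(5.5) − (-14)(13) = 110.5
F→A: (-14)(-4) − (-7.5)(5.5) = 97.25
Σ = 536.75
Area = |Σ|/2 = 268.375.

268.375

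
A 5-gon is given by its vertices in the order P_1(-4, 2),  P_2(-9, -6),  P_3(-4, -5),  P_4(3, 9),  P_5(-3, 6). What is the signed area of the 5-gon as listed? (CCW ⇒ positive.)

52.5

Apply the surveyor's formula: 2A = Σ (x_i·y_{i+1} − x_{i+1}·y_i), indices taken mod 5.
P_1→P_2: (-4)(-6) − (-9)(2) = 42
P_2→P_3: (-9)(-5) − (-4)(-6) = 21
P_3→P_4: (-4)(9) − (3)(-5) = -21
P_4→P_5: (3)(6) − (-3)(9) = 45
P_5→P_1: (-3)(2) − (-4)(6) = 18
Σ = 105
Signed area = Σ/2 = 52.5 (positive ⇒ counter-clockwise traversal).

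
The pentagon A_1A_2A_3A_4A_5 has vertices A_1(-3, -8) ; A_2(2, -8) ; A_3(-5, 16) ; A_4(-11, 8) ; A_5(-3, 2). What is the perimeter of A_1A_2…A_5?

60

|A_1A_2| = √((5)² + (0)²) = √25 = 5
|A_2A_3| = √((-7)² + (24)²) = √625 = 25
|A_3A_4| = √((-6)² + (-8)²) = √100 = 10
|A_4A_5| = √((8)² + (-6)²) = √100 = 10
|A_5A_1| = √((0)² + (-10)²) = √100 = 10
Perimeter = 5 + 25 + 10 + 10 + 10 = 60.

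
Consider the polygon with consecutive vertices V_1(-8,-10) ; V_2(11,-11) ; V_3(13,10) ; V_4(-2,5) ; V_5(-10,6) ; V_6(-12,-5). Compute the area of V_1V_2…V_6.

388

Apply the shoelace formula: 2A = Σ (x_i·y_{i+1} − x_{i+1}·y_i), indices taken mod 6.
Cross-terms: 198, 253, 85, 38, 122, 80  ⇒  Σ = 776
Area = |Σ|/2 = 388.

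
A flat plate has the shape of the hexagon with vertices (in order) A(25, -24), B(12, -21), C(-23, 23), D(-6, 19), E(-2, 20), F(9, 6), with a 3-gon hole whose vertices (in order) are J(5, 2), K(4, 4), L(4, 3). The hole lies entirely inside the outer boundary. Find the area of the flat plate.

691

Outer boundary:
Σ = (-237) + (-207) + (-299) + (-82) + (-192) + (-366) = -1383
Area = |Σ|/2 = 691.5.
Hole:
Apply the shoelace formula: 2A = Σ (x_i·y_{i+1} − x_{i+1}·y_i), indices taken mod 3.
Σ = (12) + (-4) + (-7) = 1
Area = |Σ|/2 = 0.5.
Net area = 691.5 − 0.5 = 691.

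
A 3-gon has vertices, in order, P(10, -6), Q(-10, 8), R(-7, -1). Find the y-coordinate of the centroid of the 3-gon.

Apply Gauss's area formula. First the cross-terms c_i = x_i·y_{i+1} − x_{i+1}·y_i:
  20, 66, 52  ⇒  2A = 138, A = 69.
Then Σ (y_i + y_{i+1})·c_i = 138, so ȳ = 138 / (6·69) = 1/3.

1/3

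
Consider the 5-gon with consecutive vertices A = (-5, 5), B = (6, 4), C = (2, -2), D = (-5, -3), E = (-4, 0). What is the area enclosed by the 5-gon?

Apply the surveyor's formula: 2A = Σ (x_i·y_{i+1} − x_{i+1}·y_i), indices taken mod 5.
Σ = (-50) + (-20) + (-16) + (-12) + (-20) = -118
Area = |Σ|/2 = 59.

59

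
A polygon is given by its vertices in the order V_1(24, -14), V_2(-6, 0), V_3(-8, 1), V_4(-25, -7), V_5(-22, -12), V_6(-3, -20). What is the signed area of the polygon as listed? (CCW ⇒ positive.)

Apply Gauss's area formula: 2A = Σ (x_i·y_{i+1} − x_{i+1}·y_i), indices taken mod 6.
Cross-terms: -84, -6, 81, 146, 404, 522  ⇒  Σ = 1063
Signed area = Σ/2 = 531.5 (positive ⇒ counter-clockwise traversal).

531.5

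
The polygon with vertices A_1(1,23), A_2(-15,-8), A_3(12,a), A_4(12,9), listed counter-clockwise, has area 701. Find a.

Write out the shoelace sum; only the two edges meeting at A_3 involve a:
2·Area = [((-15)·a − 12·(-8)) + (12·9 − 12·a)] + 604
       = -27·a + 808 = 1402
⇒ a = -22.

-22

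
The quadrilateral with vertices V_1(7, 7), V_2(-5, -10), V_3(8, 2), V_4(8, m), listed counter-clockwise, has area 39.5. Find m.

4

The doubled signed area Σ (x_i y_{i+1} − x_{i+1} y_i) is linear in m.
With m=0 it equals 75; the coefficient of m is 1 (from the two edges through V_4).
So 1·m + 75 = 2·39.5 = 79 ⇒ m = 4.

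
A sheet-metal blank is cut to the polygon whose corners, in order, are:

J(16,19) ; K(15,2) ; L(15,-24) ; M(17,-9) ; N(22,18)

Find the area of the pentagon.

Apply the shoelace (surveyor's) formula: 2A = Σ (x_i·y_{i+1} − x_{i+1}·y_i), indices taken mod 5.
J→K: (16)(2) − (15)(19) = -253
K→L: (15)(-24) − (15)(2) = -390
L→M: (15)(-9) − (17)(-24) = 273
M→N: (17)(18) − (22)(-9) = 504
N→J: (22)(19) − (16)(18) = 130
Σ = 264
Area = |Σ|/2 = 132.

132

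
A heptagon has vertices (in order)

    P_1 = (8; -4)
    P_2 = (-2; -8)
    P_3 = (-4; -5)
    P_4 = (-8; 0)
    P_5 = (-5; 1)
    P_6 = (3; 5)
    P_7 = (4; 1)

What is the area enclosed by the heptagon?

105.5

Apply the shoelace (surveyor's) formula: 2A = Σ (x_i·y_{i+1} − x_{i+1}·y_i), indices taken mod 7.
P_1→P_2: (8)(-8) − (-2)(-4) = -72
P_2→P_3: (-2)(-5) − (-4)(-8) = -22
P_3→P_4: (-4)(0) − (-8)(-5) = -40
P_4→P_5: (-8)(1) − (-5)(0) = -8
P_5→P_6: (-5)(5) − (3)(1) = -28
P_6→P_7: (3)(1) − (4)(5) = -17
P_7→P_1: (4)(-4) − (8)(1) = -24
Σ = -211
Area = |Σ|/2 = 105.5.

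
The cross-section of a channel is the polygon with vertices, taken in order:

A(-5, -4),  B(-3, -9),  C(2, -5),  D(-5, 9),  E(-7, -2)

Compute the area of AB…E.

75

Σ = (33) + (33) + (-7) + (73) + (18) = 150
Area = |Σ|/2 = 75.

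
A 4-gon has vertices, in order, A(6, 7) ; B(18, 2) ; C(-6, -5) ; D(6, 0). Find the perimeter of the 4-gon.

|AB| = √((12)² + (-5)²) = √169 = 13
|BC| = √((-24)² + (-7)²) = √625 = 25
|CD| = √((12)² + (5)²) = √169 = 13
|DA| = √((0)² + (7)²) = √49 = 7
Perimeter = 13 + 25 + 13 + 7 = 58.

58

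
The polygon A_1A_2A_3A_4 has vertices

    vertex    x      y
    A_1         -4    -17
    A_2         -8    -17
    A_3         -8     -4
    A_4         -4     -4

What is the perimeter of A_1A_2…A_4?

|A_1A_2| = √((-4)² + (0)²) = √16 = 4
|A_2A_3| = √((0)² + (13)²) = √169 = 13
|A_3A_4| = √((4)² + (0)²) = √16 = 4
|A_4A_1| = √((0)² + (-13)²) = √169 = 13
Perimeter = 4 + 13 + 4 + 13 = 34.

34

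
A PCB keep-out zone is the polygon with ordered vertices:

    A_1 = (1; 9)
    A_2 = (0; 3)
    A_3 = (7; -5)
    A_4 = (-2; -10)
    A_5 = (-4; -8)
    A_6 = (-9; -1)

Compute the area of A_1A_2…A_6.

135

Apply the shoelace formula: 2A = Σ (x_i·y_{i+1} − x_{i+1}·y_i), indices taken mod 6.
A_1→A_2: (1)(3) − (0)(9) = 3
A_2→A_3: (0)(-5) − (7)(3) = -21
A_3→A_4: (7)(-10) − (-2)(-5) = -80
A_4→A_5: (-2)(-8) − (-4)(-10) = -24
A_5→A_6: (-4)(-1) − (-9)(-8) = -68
A_6→A_1: (-9)(9) − (1)(-1) = -80
Σ = -270
Area = |Σ|/2 = 135.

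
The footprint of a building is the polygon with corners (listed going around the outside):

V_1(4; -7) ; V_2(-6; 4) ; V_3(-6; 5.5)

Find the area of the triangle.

Apply Gauss's area formula: 2A = Σ (x_i·y_{i+1} − x_{i+1}·y_i), indices taken mod 3.
Σ = (-26) + (-9) + (20) = -15
Area = |Σ|/2 = 7.5.

7.5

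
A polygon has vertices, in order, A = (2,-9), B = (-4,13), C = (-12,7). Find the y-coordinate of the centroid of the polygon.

11/3

Apply the surveyor's formula. First the cross-terms c_i = x_i·y_{i+1} − x_{i+1}·y_i:
  -10, 128, 94  ⇒  2A = 212, A = 106.
Then Σ (y_i + y_{i+1})·c_i = 2332, so ȳ = 2332 / (6·106) = 11/3.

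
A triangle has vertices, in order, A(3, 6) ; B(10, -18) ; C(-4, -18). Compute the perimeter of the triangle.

|AB| = √((7)² + (-24)²) = √625 = 25
|BC| = √((-14)² + (0)²) = √196 = 14
|CA| = √((7)² + (24)²) = √625 = 25
Perimeter = 25 + 14 + 25 = 64.

64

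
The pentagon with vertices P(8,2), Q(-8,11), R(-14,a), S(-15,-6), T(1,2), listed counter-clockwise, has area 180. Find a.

Write out the shoelace sum; only the two edges meeting at R involve a:
2·Area = [((-8)·a − (-14)·11) + ((-14)·(-6) − (-15)·a)] + 66
       = 7·a + 304 = 360
⇒ a = 8.

8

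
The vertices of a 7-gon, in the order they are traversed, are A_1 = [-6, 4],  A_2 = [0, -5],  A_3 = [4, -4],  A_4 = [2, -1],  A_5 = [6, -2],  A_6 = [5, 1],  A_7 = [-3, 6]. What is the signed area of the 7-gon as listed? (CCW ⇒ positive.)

64.5

Σ = (30) + (20) + (4) + (2) + (16) + (33) + (24) = 129
Signed area = Σ/2 = 64.5 (positive ⇒ counter-clockwise traversal).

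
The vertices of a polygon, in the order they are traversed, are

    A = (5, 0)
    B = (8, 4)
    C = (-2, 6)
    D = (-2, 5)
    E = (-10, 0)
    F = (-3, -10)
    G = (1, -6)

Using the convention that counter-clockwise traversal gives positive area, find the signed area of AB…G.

143

Apply the shoelace (surveyor's) formula: 2A = Σ (x_i·y_{i+1} − x_{i+1}·y_i), indices taken mod 7.
A→B: (5)(4) − (8)(0) = 20
B→C: (8)(6) − (-2)(4) = 56
C→D: (-2)(5) − (-2)(6) = 2
D→E: (-2)(0) − (-10)(5) = 50
E→F: (-10)(-10) − (-3)(0) = 100
F→G: (-3)(-6) − (1)(-10) = 28
G→A: (1)(0) − (5)(-6) = 30
Σ = 286
Signed area = Σ/2 = 143 (positive ⇒ counter-clockwise traversal).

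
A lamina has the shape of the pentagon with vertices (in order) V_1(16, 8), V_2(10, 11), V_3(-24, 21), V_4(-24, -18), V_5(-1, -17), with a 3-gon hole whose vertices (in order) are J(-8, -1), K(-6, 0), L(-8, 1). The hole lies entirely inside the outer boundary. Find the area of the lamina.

1078

Outer boundary:
Apply the shoelace formula: 2A = Σ (x_i·y_{i+1} − x_{i+1}·y_i), indices taken mod 5.
V_1→V_2: (16)(11) − (10)(8) = 96
V_2→V_3: (10)(21) − (-24)(11) = 474
V_3→V_4: (-24)(-18) − (-24)(21) = 936
V_4→V_5: (-24)(-17) − (-1)(-18) = 390
V_5→V_1: (-1)(8) − (16)(-17) = 264
Σ = 2160
Area = |Σ|/2 = 1080.
Hole:
Apply the shoelace (surveyor's) formula: 2A = Σ (x_i·y_{i+1} − x_{i+1}·y_i), indices taken mod 3.
Cross-terms: -6, -6, 16  ⇒  Σ = 4
Area = |Σ|/2 = 2.
Net area = 1080 − 2 = 1078.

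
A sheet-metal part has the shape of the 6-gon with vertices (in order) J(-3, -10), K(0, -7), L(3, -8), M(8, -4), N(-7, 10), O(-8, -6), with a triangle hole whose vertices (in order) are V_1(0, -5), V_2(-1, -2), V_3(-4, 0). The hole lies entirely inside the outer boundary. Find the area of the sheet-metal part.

Outer boundary:
Apply the surveyor's formula: 2A = Σ (x_i·y_{i+1} − x_{i+1}·y_i), indices taken mod 6.
Σ = (21) + (21) + (52) + (52) + (122) + (62) = 330
Area = |Σ|/2 = 165.
Hole:
V_1→V_2: (0)(-2) − (-1)(-5) = -5
V_2→V_3: (-1)(0) − (-4)(-2) = -8
V_3→V_1: (-4)(-5) − (0)(0) = 20
Σ = 7
Area = |Σ|/2 = 3.5.
Net area = 165 − 3.5 = 161.5.

161.5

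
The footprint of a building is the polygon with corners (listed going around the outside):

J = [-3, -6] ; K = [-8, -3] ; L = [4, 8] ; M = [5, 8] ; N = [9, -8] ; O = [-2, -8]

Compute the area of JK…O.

155.5

Apply the shoelace formula: 2A = Σ (x_i·y_{i+1} − x_{i+1}·y_i), indices taken mod 6.
Σ = (-39) + (-52) + (-8) + (-112) + (-88) + (-12) = -311
Area = |Σ|/2 = 155.5.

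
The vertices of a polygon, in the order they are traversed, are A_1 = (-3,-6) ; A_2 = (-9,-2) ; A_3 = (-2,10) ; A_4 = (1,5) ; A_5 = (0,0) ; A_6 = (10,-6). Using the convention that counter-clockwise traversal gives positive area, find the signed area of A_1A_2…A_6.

-120

A_1→A_2: (-3)(-2) − (-9)(-6) = -48
A_2→A_3: (-9)(10) − (-2)(-2) = -94
A_3→A_4: (-2)(5) − (1)(10) = -20
A_4→A_5: (1)(0) − (0)(5) = 0
A_5→A_6: (0)(-6) − (10)(0) = 0
A_6→A_1: (10)(-6) − (-3)(-6) = -78
Σ = -240
Signed area = Σ/2 = -120 (negative ⇒ clockwise traversal).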